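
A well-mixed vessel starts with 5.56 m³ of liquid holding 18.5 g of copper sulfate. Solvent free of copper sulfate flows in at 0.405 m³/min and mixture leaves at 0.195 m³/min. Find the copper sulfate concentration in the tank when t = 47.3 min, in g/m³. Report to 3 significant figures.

Let m(t) be the amount of copper sulfate. Volume: V(t) = V₀ + (Q_in − Q_out) t = 5.56 + 0.21000 t; V(47.3) = 15.493 m³.
Species balance (pure solvent in): dm/dt = −Q_out · m/V(t).
Separate: dm/m = −Q_out dt/V(t) ⇒ ln(m/m₀) = −(Q_out/(Q_in−Q_out)) ln(V/V₀).
m = m₀ (V₀/V)^(Q_out/(Q_in−Q_out)) = 18.5 × (5.56/15.493)^(0.92857) = 7.1433 g.
C = m/V = 7.1433/15.493 = 0.46107 g/m³.

0.461 g/m³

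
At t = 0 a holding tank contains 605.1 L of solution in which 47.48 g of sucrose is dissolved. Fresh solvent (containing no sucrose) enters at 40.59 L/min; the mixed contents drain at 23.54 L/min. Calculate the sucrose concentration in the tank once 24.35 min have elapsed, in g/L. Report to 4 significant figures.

Total volume: dV/dt = Q_in − Q_out = 17.0500 L/min, so V(t) = 605.1 + 17.0500 t and V(24.35) = 1020.27 L.
Species balance (pure solvent in): dm/dt = −Q_out · m/V(t).
Separate: dm/m = −Q_out dt/V(t) ⇒ ln(m/m₀) = −(Q_out/(Q_in−Q_out)) ln(V/V₀).
m = m₀ (V₀/V)^(Q_out/(Q_in−Q_out)) = 47.48 × (605.1/1020.27)^(1.38065) = 23.0813 g.
C = m/V = 23.0813/1020.27 = 0.0226228 g/L.

0.02262 g/L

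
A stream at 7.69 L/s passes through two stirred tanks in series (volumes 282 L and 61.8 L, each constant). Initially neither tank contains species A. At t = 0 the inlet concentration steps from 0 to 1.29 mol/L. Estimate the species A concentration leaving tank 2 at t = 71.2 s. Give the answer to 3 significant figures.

Each tank obeys Vᵢ dCᵢ/dt = Q(Cᵢ₋₁ − Cᵢ), so τᵢ = Vᵢ/Q.
τ₁ = 282/7.69 = 36.671 s; τ₂ = 61.8/7.69 = 8.0364 s.
Solving the cascade with C₁(0)=C₂(0)=0 gives C₂(t) = C_in[1 − (τ₁ e^(−t/τ₁) − τ₂ e^(−t/τ₂))/(τ₁ − τ₂)].
At t = 71.2: e^(−t/τ₁) = 0.14348, e^(−t/τ₂) = 0.00014200.
C₂ = 1.29·[1 − (36.671·0.14348 − 8.0364·0.00014200)/(28.635)] = 1.29·0.81630 = 1.0530 mol/L.

1.05 mol/L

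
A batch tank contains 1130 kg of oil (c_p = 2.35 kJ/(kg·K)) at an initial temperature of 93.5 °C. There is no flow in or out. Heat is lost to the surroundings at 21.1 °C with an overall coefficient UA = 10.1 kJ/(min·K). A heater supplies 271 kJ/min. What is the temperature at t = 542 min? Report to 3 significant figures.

53.7 °C

M c_p dT/dt = −UA(T − T_amb) + Q̇.
dT/dt = (T_ss − T)/τ with T_ss = T_amb + Q̇/UA = 21.1 + 271/10.1 = 47.932 °C, τ = M c_p/UA = 1130·2.35/10.1 = 262.92 min.
Integrating: T(t) = T_ss + (T₀ − T_ss) e^(−t/τ).
T(542) = 47.932 + (45.568)·0.12727 = 53.731 °C.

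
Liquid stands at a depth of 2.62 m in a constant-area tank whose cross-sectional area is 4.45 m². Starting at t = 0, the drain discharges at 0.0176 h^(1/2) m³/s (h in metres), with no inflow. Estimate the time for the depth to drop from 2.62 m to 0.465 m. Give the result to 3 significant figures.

474 s

Mass balance (ρ constant): A dh/dt = −0.0176 √h.
This is separable: 2 d(√h)/dt = −0.0176/A, so √h = √h₀ − (0.0176/(2A)) t.
t = 2A(√h₀ − √h)/0.0176 = 2·4.45·(√2.62 − √0.465)/0.0176
  = 8.9000 × (1.6186 − 0.68191) / 0.0176 = 473.69 s.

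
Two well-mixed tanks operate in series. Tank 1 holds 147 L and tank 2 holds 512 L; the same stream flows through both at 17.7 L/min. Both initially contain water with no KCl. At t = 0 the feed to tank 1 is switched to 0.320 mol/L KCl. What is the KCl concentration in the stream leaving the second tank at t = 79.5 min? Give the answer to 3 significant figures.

0.291 mol/L

Species balance on tank i: dCᵢ/dt = (Cᵢ₋₁ − Cᵢ)/τᵢ with τᵢ = Vᵢ/Q.
τ₁ = 147/17.7 = 8.3051 min; τ₂ = 512/17.7 = 28.927 min.
Solving the cascade with C₁(0)=C₂(0)=0 gives C₂(t) = C_in[1 − (τ₁ e^(−t/τ₁) − τ₂ e^(−t/τ₂))/(τ₁ − τ₂)].
At t = 79.5: e^(−t/τ₁) = 6.9621e-05, e^(−t/τ₂) = 0.064034.
C₂ = 0.320·[1 − (8.3051·6.9621e-05 − 28.927·0.064034)/(-20.621)] = 0.320·0.91020 = 0.29127 mol/L.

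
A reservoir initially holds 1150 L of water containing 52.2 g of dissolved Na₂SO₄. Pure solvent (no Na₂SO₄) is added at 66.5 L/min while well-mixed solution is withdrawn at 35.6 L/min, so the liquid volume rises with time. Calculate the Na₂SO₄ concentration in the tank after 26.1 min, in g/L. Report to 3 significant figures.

0.0145 g/L

Total volume: dV/dt = Q_in − Q_out = 30.900 L/min, so V(t) = 1150 + 30.900 t and V(26.1) = 1956.5 L.
Solute balance: dm/dt = 0 − Q_out C = −Q_out m/V(t).
Separate: dm/m = −Q_out dt/V(t) ⇒ ln(m/m₀) = −(Q_out/(Q_in−Q_out)) ln(V/V₀).
m = m₀ (V₀/V)^(Q_out/(Q_in−Q_out)) = 52.2 × (1150/1956.5)^(1.1521) = 28.300 g.
C = m/V = 28.300/1956.5 = 0.014465 g/L.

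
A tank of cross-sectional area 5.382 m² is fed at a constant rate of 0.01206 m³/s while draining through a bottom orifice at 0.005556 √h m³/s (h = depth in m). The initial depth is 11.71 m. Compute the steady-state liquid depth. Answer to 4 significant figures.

Unsteady balance on liquid volume: A dh/dt = Q_in − 0.005556 √h. At steady state dh/dt = 0:
Q_in = 0.005556 √h_ss ⇒ √h_ss = 0.01206/0.005556 = 2.17063.
h_ss = 2.17063² = 4.71162 m. (Since h₀ = 11.71 m > h_ss, the level will fall toward this value.)

4.712 m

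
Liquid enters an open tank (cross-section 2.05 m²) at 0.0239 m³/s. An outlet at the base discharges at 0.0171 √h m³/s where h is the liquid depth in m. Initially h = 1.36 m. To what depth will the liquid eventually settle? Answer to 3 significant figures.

A dh/dt = Q_in − 0.0171 √h. Steady state requires inflow = outflow:
Q_in = 0.0171 √h_ss ⇒ √h_ss = 0.0239/0.0171 = 1.3977.
h_ss = 1.3977² = 1.9535 m. (Since h₀ = 1.36 m < h_ss, the level will rise toward this value.)

1.95 m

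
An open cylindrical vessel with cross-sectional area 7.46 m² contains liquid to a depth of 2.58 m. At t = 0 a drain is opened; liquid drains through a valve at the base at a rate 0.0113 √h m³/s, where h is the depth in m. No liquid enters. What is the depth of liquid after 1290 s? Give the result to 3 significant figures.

A dh/dt = −Q_out = −0.0113 √h.
Separate and integrate: 2(√h − √h₀) = −(0.0113/A) t.
√h = √2.58 − 0.0113·1290/(2·7.46) = 1.6062 − 0.97701 = 0.62923.
h = 0.62923² = 0.39593 m.

0.396 m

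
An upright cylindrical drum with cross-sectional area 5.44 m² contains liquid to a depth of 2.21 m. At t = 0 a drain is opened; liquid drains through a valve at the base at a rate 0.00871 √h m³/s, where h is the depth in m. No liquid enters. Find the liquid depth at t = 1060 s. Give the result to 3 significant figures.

0.407 m

Mass balance (ρ constant): A dh/dt = −0.00871 √h.
∫ h^(−1/2) dh = −(0.00871/A) ∫ dt, giving 2√h = 2√h₀ − (0.00871/A) t.
√h = √2.21 − 0.00871·1060/(2·5.44) = 1.4866 − 0.84858 = 0.63802.
h = 0.63802² = 0.40707 m.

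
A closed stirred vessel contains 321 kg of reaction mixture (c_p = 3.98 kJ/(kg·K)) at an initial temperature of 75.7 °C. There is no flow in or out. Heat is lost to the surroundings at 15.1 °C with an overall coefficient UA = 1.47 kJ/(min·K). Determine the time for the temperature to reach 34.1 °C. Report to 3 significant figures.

1010 min

Lumped-capacitance energy balance: M c_p dT/dt = UA(T_amb − T).
τ = M c_p/UA = 869.10 min; T_ss = T_amb = 15.100 °C.
T(t) = T_ss + (T₀ − T_ss)e^(−t/τ); set T = 34.1:
t = −τ ln[(T − T_ss)/(T₀ − T_ss)] = −869.10 · ln(0.31353) = 1008.0 min.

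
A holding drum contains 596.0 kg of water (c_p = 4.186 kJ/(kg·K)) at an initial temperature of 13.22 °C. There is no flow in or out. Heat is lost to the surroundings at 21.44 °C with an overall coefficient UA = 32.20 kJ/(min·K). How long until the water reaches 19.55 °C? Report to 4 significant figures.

Lumped-capacitance energy balance: M c_p dT/dt = UA(T_amb − T).
τ = M c_p/UA = 77.4800 min; T_ss = T_amb = 21.4400 °C.
T(t) = T_ss + (T₀ − T_ss)e^(−t/τ); set T = 19.55:
t = −τ ln[(T − T_ss)/(T₀ − T_ss)] = −77.4800 · ln(0.229927) = 113.895 min.

113.9 min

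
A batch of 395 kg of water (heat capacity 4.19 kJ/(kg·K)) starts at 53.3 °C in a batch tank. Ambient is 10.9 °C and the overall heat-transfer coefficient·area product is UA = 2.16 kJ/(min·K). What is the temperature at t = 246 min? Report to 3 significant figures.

41.7 °C

Lumped-capacitance energy balance: M c_p dT/dt = UA(T_amb − T).
dT/dt = (T_ss − T)/τ with T_ss = T_amb = 10.900 °C, τ = M c_p/UA = 395·4.19/2.16 = 766.23 min.
This is linear first-order; T(t) = T_ss + (T₀ − T_ss) e^(−t/τ).
T(246) = 10.900 + (42.400)·0.72538 = 41.656 °C.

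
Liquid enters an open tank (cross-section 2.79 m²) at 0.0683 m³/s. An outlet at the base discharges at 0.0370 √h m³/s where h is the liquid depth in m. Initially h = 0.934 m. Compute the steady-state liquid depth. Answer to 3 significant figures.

Volume balance on the tank: A dh/dt = Q_in − 0.0370 √h. At steady state dh/dt = 0:
Q_in = 0.0370 √h_ss ⇒ √h_ss = 0.0683/0.0370 = 1.8459.
h_ss = 1.8459² = 3.4075 m. (Since h₀ = 0.934 m < h_ss, the level will rise toward this value.)

3.41 m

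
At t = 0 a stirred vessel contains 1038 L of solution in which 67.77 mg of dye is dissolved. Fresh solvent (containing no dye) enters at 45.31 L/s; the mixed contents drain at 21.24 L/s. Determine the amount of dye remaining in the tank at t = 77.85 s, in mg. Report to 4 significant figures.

27.27 mg

Total volume: dV/dt = Q_in − Q_out = 24.0700 L/s, so V(t) = 1038 + 24.0700 t and V(77.85) = 2911.85 L.
Solute balance: dm/dt = 0 − Q_out C = −Q_out m/V(t).
Separate: dm/m = −Q_out dt/V(t) ⇒ ln(m/m₀) = −(Q_out/(Q_in−Q_out)) ln(V/V₀).
m = m₀ (V₀/V)^(Q_out/(Q_in−Q_out)) = 67.77 × (1038/2911.85)^(0.882426) = 27.2732 mg.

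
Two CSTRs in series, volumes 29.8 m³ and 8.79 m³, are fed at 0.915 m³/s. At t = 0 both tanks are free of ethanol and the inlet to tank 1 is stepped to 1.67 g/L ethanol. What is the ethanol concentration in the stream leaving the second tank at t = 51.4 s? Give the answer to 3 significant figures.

1.18 g/L

Time constants: τᵢ = Vᵢ/Q for each well-mixed tank.
τ₁ = 29.8/0.915 = 32.568 s; τ₂ = 8.79/0.915 = 9.6066 s.
Solving the cascade with C₁(0)=C₂(0)=0 gives C₂(t) = C_in[1 − (τ₁ e^(−t/τ₁) − τ₂ e^(−t/τ₂))/(τ₁ − τ₂)].
At t = 51.4: e^(−t/τ₁) = 0.20634, e^(−t/τ₂) = 0.0047457.
C₂ = 1.67·[1 − (32.568·0.20634 − 9.6066·0.0047457)/(22.962)] = 1.67·0.70932 = 1.1846 g/L.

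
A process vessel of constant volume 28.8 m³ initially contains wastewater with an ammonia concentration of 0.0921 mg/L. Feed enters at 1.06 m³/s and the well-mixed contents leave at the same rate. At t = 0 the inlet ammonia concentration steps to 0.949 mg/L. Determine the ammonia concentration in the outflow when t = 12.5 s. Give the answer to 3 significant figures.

0.408 mg/L

Transient balance on the dissolved component: V dC/dt = Q(C_in − C).
Time constant τ = V/Q = 28.8/1.06 = 27.170 s.
Solution: C(t) = C_in + (C₀ − C_in) e^(−t/τ).
C(12.5) = 0.949 + (0.0921 − 0.949)·e^(−12.5/27.170) = 0.949 + (-0.85690)·0.63124 = 0.40809 mg/L.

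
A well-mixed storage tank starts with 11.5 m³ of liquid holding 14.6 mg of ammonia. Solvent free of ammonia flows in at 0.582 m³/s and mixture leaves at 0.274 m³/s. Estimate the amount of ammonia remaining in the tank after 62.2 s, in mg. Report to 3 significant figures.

6.10 mg

Total volume: dV/dt = Q_in − Q_out = 0.30800 m³/s, so V(t) = 11.5 + 0.30800 t and V(62.2) = 30.658 m³.
No ammonia enters, so dm/dt = −Q_out · (m/V).
Separate: dm/m = −Q_out dt/V(t) ⇒ ln(m/m₀) = −(Q_out/(Q_in−Q_out)) ln(V/V₀).
m = m₀ (V₀/V)^(Q_out/(Q_in−Q_out)) = 14.6 × (11.5/30.658)^(0.88961) = 6.1027 mg.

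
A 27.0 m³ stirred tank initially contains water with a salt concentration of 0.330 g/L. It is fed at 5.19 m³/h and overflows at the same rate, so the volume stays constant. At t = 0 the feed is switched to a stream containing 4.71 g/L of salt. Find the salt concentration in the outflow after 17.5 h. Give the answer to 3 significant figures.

Mass balance on the solute (V constant): V dC/dt = Q(C_in − C).
Rewrite as dC/dt + C/τ = C_in/τ, τ = V/Q = 5.2023 h.
Solution: C(t) = C_in + (C₀ − C_in) e^(−t/τ).
C(17.5) = 4.71 + (0.330 − 4.71)·e^(−17.5/5.2023) = 4.71 + (-4.3800)·0.034600 = 4.5585 g/L.

4.56 g/L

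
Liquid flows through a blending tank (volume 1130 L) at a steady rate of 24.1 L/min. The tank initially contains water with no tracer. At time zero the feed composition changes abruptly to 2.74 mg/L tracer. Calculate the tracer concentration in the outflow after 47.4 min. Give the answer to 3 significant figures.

1.74 mg/L

Species balance on the tank: V dC/dt = Q(C_in − C).
Time constant τ = V/Q = 1130/24.1 = 46.888 min.
This is linear first-order; C(t) = C_in + (C₀ − C_in) e^(−t/τ).
C(47.4) = 2.74 + (0 − 2.74)·e^(−47.4/46.888) = 2.74 + (-2.7400)·0.36388 = 1.7430 mg/L.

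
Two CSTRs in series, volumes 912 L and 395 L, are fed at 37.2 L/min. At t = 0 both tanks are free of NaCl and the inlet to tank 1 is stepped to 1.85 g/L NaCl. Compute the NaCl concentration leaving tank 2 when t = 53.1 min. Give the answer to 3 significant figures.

1.49 g/L

Time constants: τᵢ = Vᵢ/Q for each well-mixed tank.
τ₁ = 912/37.2 = 24.516 min; τ₂ = 395/37.2 = 10.618 min.
Tank 1: C₁ = C_in(1 − e^(−t/τ₁)). Tank 2 (τ₁ ≠ τ₂): C₂ = C_in[1 − (τ₁ e^(−t/τ₁) − τ₂ e^(−t/τ₂))/(τ₁ − τ₂)].
At t = 53.1: e^(−t/τ₁) = 0.11464, e^(−t/τ₂) = 0.0067325.
C₂ = 1.85·[1 − (24.516·0.11464 − 10.618·0.0067325)/(13.898)] = 1.85·0.80291 = 1.4854 g/L.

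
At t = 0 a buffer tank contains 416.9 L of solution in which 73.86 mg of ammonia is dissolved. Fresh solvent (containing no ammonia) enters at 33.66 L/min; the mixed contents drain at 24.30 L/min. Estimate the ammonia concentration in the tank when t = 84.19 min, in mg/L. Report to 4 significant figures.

Let m(t) be the amount of ammonia. Volume: V(t) = V₀ + (Q_in − Q_out) t = 416.9 + 9.36000 t; V(84.19) = 1204.92 L.
No ammonia enters, so dm/dt = −Q_out · (m/V).
Separate: dm/m = −Q_out dt/V(t) ⇒ ln(m/m₀) = −(Q_out/(Q_in−Q_out)) ln(V/V₀).
m = m₀ (V₀/V)^(Q_out/(Q_in−Q_out)) = 73.86 × (416.9/1204.92)^(2.59615) = 4.69651 mg.
C = m/V = 4.69651/1204.92 = 0.00389778 mg/L.

0.003898 mg/L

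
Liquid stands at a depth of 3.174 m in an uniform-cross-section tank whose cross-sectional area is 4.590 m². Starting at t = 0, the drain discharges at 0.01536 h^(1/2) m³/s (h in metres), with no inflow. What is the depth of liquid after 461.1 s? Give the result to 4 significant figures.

A dh/dt = −Q_out = −0.01536 √h.
This is separable: 2 d(√h)/dt = −0.01536/A, so √h = √h₀ − (0.01536/(2A)) t.
√h = √3.174 − 0.01536·461.1/(2·4.590) = 1.78157 − 0.771514 = 1.01006.
h = 1.01006² = 1.02022 m.

1.020 m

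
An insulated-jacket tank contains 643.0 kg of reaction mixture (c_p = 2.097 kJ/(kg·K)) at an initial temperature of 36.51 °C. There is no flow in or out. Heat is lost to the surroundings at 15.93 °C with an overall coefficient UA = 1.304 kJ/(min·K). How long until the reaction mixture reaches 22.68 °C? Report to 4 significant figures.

1153 min

M c_p dT/dt = −UA(T − T_amb).
τ = M c_p/UA = 1034.03 min; T_ss = T_amb = 15.9300 °C.
T(t) = T_ss + (T₀ − T_ss)e^(−t/τ); set T = 22.68:
t = −τ ln[(T − T_ss)/(T₀ − T_ss)] = −1034.03 · ln(0.327988) = 1152.71 min.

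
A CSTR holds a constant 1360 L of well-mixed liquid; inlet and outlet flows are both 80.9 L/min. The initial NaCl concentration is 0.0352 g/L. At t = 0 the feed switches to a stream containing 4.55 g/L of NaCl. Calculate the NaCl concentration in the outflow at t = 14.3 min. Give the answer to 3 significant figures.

Transient balance on the dissolved component: V dC/dt = Q(C_in − C).
Rewrite as dC/dt + C/τ = C_in/τ, τ = V/Q = 16.811 min.
C approaches C_in exponentially: C(t) = C_in + (C₀ − C_in) e^(−t/τ).
C(14.3) = 4.55 + (0.0352 − 4.55)·e^(−14.3/16.811) = 4.55 + (-4.5148)·0.42714 = 2.6215 g/L.

2.62 g/L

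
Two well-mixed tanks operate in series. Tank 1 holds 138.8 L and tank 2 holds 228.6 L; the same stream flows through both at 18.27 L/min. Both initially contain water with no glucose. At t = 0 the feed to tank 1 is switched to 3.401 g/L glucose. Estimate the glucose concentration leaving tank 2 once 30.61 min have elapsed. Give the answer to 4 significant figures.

2.745 g/L

Time constants: τᵢ = Vᵢ/Q for each well-mixed tank.
τ₁ = 138.8/18.27 = 7.59715 min; τ₂ = 228.6/18.27 = 12.5123 min.
Solving the cascade with C₁(0)=C₂(0)=0 gives C₂(t) = C_in[1 − (τ₁ e^(−t/τ₁) − τ₂ e^(−t/τ₂))/(τ₁ − τ₂)].
At t = 30.61: e^(−t/τ₁) = 0.0177896, e^(−t/τ₂) = 0.0866057.
C₂ = 3.401·[1 − (7.59715·0.0177896 − 12.5123·0.0866057)/(-4.91516)] = 3.401·0.807028 = 2.74470 g/L.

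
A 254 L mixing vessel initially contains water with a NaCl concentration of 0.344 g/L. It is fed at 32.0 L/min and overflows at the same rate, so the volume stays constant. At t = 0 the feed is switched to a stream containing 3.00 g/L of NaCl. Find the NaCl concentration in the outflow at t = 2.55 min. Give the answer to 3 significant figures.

Accumulation = in − out for the solute gives V dC/dt = Q(C_in − C).
Time constant τ = V/Q = 254/32.0 = 7.9375 min.
Solution: C(t) = C_in + (C₀ − C_in) e^(−t/τ).
C(2.55) = 3.00 + (0.344 − 3.00)·e^(−2.55/7.9375) = 3.00 + (-2.6560)·0.72523 = 1.0738 g/L.

1.07 g/L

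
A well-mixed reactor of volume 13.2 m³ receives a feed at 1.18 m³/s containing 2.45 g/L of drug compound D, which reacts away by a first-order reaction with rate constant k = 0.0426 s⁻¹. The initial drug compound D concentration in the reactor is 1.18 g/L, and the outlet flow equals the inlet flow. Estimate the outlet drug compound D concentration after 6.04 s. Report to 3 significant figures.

1.44 g/L

V dC/dt = Q(C_in − C) − k V C.
dC/dt = (Q/V) C_in − (Q/V + k) C; effective rate a = Q/V + k = 0.089394 + 0.0426 = 0.13199 s⁻¹.
C_ss = Q C_in/(Q + kV) = 1.6593 g/L; C(t) = C_ss + (C₀ − C_ss) e^(−a t).
C(6.04) = 1.6593 + (-0.47928)·e^(−0.13199·6.04) = 1.6593 + (-0.47928)·0.45057 = 1.4433 g/L.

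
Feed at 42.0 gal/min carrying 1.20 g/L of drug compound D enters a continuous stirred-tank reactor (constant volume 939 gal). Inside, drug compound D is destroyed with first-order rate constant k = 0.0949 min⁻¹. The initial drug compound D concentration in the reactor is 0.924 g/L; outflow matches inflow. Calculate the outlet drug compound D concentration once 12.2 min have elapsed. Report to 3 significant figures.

0.483 g/L

V dC/dt = Q(C_in − C) − k V C.
dC/dt = (Q/V) C_in − (Q/V + k) C; effective rate a = Q/V + k = 0.044728 + 0.0949 = 0.13963 min⁻¹.
C_ss = Q C_in/(Q + kV) = 0.38441 g/L; C(t) = C_ss + (C₀ − C_ss) e^(−a t).
C(12.2) = 0.38441 + (0.53959)·e^(−0.13963·12.2) = 0.38441 + (0.53959)·0.18205 = 0.48264 g/L.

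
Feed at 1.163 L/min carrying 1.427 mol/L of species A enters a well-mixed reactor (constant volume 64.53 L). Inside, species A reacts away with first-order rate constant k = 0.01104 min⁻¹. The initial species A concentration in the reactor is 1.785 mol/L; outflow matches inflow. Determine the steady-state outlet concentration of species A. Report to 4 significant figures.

V dC/dt = Q(C_in − C) − k V C.
Steady state (dC/dt = 0): C_ss = Q C_in/(Q + kV) = C_in/(1 + kV/Q).
C_ss = 1.163·1.427/(1.163 + 0.01104·64.53) = 1.65960/1.87541 = 0.884926 mol/L.

0.8849 mol/L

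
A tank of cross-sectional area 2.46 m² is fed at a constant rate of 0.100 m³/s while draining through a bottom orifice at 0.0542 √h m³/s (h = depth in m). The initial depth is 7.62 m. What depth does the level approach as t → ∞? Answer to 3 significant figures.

3.40 m

Level balance: A dh/dt = 0.100 − 0.0542 √h. Setting dh/dt = 0:
Q_in = 0.0542 √h_ss ⇒ √h_ss = 0.100/0.0542 = 1.8450.
h_ss = 1.8450² = 3.4041 m. (Since h₀ = 7.62 m > h_ss, the level will fall toward this value.)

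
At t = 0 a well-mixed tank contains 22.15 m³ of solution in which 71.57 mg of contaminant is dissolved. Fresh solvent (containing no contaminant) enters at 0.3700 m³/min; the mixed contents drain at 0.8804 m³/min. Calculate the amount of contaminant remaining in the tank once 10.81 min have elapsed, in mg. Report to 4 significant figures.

43.66 mg

Total volume: dV/dt = Q_in − Q_out = -0.510400 m³/min, so V(t) = 22.15 − 0.510400 t and V(10.81) = 16.6326 m³.
Species balance (pure solvent in): dm/dt = −Q_out · m/V(t).
dm/m = −Q_out dt/(V₀ − 0.510400 t); integrating gives ln(m/m₀) = −(Q_out/(Q_in−Q_out)) ln(V/V₀).
m = m₀ (V₀/V)^(Q_out/(Q_in−Q_out)) = 71.57 × (22.15/16.6326)^(-1.72492) = 43.6643 mg.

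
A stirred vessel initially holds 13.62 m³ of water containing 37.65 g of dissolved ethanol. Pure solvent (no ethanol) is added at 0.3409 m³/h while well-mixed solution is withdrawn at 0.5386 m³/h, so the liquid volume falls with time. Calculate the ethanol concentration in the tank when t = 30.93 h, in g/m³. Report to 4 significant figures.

Total volume: dV/dt = Q_in − Q_out = -0.197700 m³/h, so V(t) = 13.62 − 0.197700 t and V(30.93) = 7.50514 m³.
Species balance (pure solvent in): dm/dt = −Q_out · m/V(t).
Separate: dm/m = −Q_out dt/V(t) ⇒ ln(m/m₀) = −(Q_out/(Q_in−Q_out)) ln(V/V₀).
m = m₀ (V₀/V)^(Q_out/(Q_in−Q_out)) = 37.65 × (13.62/7.50514)^(-2.72433) = 7.42435 g.
C = m/V = 7.42435/7.50514 = 0.989235 g/m³.

0.9892 g/m³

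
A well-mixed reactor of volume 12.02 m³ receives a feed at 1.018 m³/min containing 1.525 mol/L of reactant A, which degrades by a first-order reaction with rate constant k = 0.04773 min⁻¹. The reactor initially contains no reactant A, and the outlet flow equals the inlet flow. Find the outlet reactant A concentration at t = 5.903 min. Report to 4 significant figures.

Species balance: V dC/dt = Q C_in − Q C − k V C.
dC/dt = (Q/V) C_in − (Q/V + k) C; effective rate a = Q/V + k = 0.0846922 + 0.04773 = 0.132422 min⁻¹.
C_ss = Q C_in/(Q + kV) = 0.975332 mol/L; C(t) = C_ss + (C₀ − C_ss) e^(−a t).
C(5.903) = 0.975332 + (-0.975332)·e^(−0.132422·5.903) = 0.975332 + (-0.975332)·0.457633 = 0.528988 mol/L.

0.5290 mol/L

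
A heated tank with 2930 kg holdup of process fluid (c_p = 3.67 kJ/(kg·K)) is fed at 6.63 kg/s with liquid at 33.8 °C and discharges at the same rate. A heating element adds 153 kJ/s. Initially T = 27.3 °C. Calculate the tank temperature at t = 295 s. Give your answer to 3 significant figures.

33.5 °C

Energy balance: M c_p dT/dt = ṁ c_p (T_in − T) + 153.
τ = M/ṁ = 441.93 s; T_ss = T_in + Q̇/(ṁ c_p) = 33.8 + 153/(6.63·3.67) = 40.088 °C.
This is linear first-order; T(t) = T_ss + (T₀ − T_ss) e^(−t/τ).
T(295) = 40.088 + (-12.788)·e^(−295/441.93) = 40.088 + (-12.788)·0.51298 = 33.528 °C.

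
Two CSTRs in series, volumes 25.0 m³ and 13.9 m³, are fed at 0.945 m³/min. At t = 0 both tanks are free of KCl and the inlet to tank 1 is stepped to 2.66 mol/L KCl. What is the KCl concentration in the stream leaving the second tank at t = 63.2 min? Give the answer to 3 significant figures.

Species balance on tank i: dCᵢ/dt = (Cᵢ₋₁ − Cᵢ)/τᵢ with τᵢ = Vᵢ/Q.
τ₁ = 25.0/0.945 = 26.455 min; τ₂ = 13.9/0.945 = 14.709 min.
Solving the cascade with C₁(0)=C₂(0)=0 gives C₂(t) = C_in[1 − (τ₁ e^(−t/τ₁) − τ₂ e^(−t/τ₂))/(τ₁ − τ₂)].
At t = 63.2: e^(−t/τ₁) = 0.091725, e^(−t/τ₂) = 0.013614.
C₂ = 2.66·[1 − (26.455·0.091725 − 14.709·0.013614)/(11.746)] = 2.66·0.81046 = 2.1558 mol/L.

2.16 mol/L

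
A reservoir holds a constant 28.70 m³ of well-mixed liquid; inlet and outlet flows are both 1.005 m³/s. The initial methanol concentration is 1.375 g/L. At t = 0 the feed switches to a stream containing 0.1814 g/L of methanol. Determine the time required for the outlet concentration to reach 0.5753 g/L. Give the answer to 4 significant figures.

Species balance: V dC/dt = Q(C_in − C) ⇒ τ = V/Q = 28.5572 s.
C(t) = C_in + (C₀ − C_in) e^(−t/τ). Set C = 0.5753 and solve for t:
e^(−t/τ) = (C − C_in)/(C₀ − C_in) = (0.5753 − 0.1814)/(1.375 − 0.1814) = 0.330010
t = −τ ln(…) = 28.5572 × 1.10863 = 31.6594 s.

31.66 s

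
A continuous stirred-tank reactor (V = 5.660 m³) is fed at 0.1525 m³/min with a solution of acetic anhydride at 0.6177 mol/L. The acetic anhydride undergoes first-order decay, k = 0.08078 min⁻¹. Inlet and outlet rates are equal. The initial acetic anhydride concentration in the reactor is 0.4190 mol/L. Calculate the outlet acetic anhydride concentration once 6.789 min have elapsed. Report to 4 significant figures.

Species balance: V dC/dt = Q C_in − Q C − k V C.
This is linear with rate a = Q/V + k = 0.107723 min⁻¹.
C_ss = Q C_in/(Q + kV) = 0.154497 mol/L; C(t) = C_ss + (C₀ − C_ss) e^(−a t).
C(6.789) = 0.154497 + (0.264503)·e^(−0.107723·6.789) = 0.154497 + (0.264503)·0.481266 = 0.281793 mol/L.

0.2818 mol/L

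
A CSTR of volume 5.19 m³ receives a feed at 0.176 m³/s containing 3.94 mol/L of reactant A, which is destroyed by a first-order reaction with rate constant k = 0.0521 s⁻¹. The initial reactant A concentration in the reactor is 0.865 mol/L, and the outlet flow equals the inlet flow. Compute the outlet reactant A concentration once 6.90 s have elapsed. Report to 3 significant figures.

Accumulation = in − out − consumed: V dC/dt = Q C_in − Q C − k V C.
This is linear with rate a = Q/V + k = 0.086011 s⁻¹.
C_ss = Q C_in/(Q + kV) = 1.5534 mol/L; C(t) = C_ss + (C₀ − C_ss) e^(−a t).
C(6.90) = 1.5534 + (-0.68841)·e^(−0.086011·6.90) = 1.5534 + (-0.68841)·0.55240 = 1.1731 mol/L.

1.17 mol/L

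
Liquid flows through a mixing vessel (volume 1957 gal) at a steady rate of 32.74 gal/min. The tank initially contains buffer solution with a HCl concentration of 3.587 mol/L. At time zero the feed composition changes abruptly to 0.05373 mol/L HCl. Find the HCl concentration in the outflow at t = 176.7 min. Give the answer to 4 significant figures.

0.2375 mol/L

Accumulation = in − out for the solute gives V dC/dt = Q(C_in − C).
Time constant τ = V/Q = 1957/32.74 = 59.7740 min.
C approaches C_in exponentially: C(t) = C_in + (C₀ − C_in) e^(−t/τ).
C(176.7) = 0.05373 + (3.587 − 0.05373)·e^(−176.7/59.7740) = 0.05373 + (3.53327)·0.0520195 = 0.237529 mol/L.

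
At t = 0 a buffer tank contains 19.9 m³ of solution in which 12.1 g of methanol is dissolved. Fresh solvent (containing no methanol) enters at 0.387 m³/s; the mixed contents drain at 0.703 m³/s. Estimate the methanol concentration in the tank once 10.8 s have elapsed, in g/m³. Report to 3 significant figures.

0.483 g/m³

Total volume: dV/dt = Q_in − Q_out = -0.31600 m³/s, so V(t) = 19.9 − 0.31600 t and V(10.8) = 16.487 m³.
Solute balance: dm/dt = 0 − Q_out C = −Q_out m/V(t).
dm/m = −Q_out dt/(V₀ − 0.31600 t); integrating gives ln(m/m₀) = −(Q_out/(Q_in−Q_out)) ln(V/V₀).
m = m₀ (V₀/V)^(Q_out/(Q_in−Q_out)) = 12.1 × (19.9/16.487)^(-2.2247) = 7.9619 g.
C = m/V = 7.9619/16.487 = 0.48291 g/m³.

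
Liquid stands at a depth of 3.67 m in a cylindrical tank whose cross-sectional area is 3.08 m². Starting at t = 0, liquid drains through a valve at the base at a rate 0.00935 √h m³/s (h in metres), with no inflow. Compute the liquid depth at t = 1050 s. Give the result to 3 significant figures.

0.104 m

A dh/dt = −Q_out = −0.00935 √h.
This is separable: 2 d(√h)/dt = −0.00935/A, so √h = √h₀ − (0.00935/(2A)) t.
√h = √3.67 − 0.00935·1050/(2·3.08) = 1.9157 − 1.5938 = 0.32197.
h = 0.32197² = 0.10367 m.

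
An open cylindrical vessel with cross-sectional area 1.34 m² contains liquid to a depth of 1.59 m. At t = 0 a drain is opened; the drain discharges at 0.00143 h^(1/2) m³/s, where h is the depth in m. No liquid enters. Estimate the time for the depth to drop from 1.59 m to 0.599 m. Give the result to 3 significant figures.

913 s

A dh/dt = −Q_out = −0.00143 √h.
∫ h^(−1/2) dh = −(0.00143/A) ∫ dt, giving 2√h = 2√h₀ − (0.00143/A) t.
t = 2A(√h₀ − √h)/0.00143 = 2·1.34·(√1.59 − √0.599)/0.00143
  = 2.6800 × (1.2610 − 0.77395) / 0.00143 = 912.70 s.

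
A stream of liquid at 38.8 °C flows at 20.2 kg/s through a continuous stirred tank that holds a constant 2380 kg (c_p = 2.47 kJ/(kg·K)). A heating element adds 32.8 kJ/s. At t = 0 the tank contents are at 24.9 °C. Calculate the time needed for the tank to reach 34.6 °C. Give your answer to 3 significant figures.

M c_p dT/dt = ṁ c_p (T_in − T) + Q̇.
τ = M/ṁ = 117.82 s; T_ss = T_in + Q̇/(ṁ c_p) = 39.457 °C.
T(t) = T_ss + (T₀ − T_ss) e^(−t/τ). Set T = 34.6:
e^(−t/τ) = (34.6 − 39.457)/(24.9 − 39.457) = 0.33367
t = −117.82 · ln(0.33367) = 129.32 s.

129 s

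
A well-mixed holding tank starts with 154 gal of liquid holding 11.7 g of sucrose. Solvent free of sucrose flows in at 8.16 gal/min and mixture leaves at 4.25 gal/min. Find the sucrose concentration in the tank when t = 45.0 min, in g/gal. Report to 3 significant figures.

0.0155 g/gal

Total volume: dV/dt = Q_in − Q_out = 3.9100 gal/min, so V(t) = 154 + 3.9100 t and V(45.0) = 329.95 gal.
Solute balance: dm/dt = 0 − Q_out C = −Q_out m/V(t).
dm/m = −Q_out dt/(V₀ + 3.9100 t); integrating gives ln(m/m₀) = −(Q_out/(Q_in−Q_out)) ln(V/V₀).
m = m₀ (V₀/V)^(Q_out/(Q_in−Q_out)) = 11.7 × (154/329.95)^(1.0870) = 5.1107 g.
C = m/V = 5.1107/329.95 = 0.015489 g/gal.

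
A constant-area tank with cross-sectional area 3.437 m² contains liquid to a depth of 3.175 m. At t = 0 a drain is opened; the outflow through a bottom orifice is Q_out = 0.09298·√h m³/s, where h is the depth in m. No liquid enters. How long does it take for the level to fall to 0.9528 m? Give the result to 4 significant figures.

59.57 s

With no inflow, A dh/dt = −0.09298 √h.
Separate and integrate: 2(√h − √h₀) = −(0.09298/A) t.
t = 2A(√h₀ − √h)/0.09298 = 2·3.437·(√3.175 − √0.9528)/0.09298
  = 6.87400 × (1.78185 − 0.976115) / 0.09298 = 59.5681 s.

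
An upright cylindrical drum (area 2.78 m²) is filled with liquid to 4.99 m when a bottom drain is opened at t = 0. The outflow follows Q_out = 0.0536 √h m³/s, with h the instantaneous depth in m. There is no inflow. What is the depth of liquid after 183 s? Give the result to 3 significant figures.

0.221 m

Mass balance (ρ constant): A dh/dt = −0.0536 √h.
∫ h^(−1/2) dh = −(0.0536/A) ∫ dt, giving 2√h = 2√h₀ − (0.0536/A) t.
√h = √4.99 − 0.0536·183/(2·2.78) = 2.2338 − 1.7642 = 0.46966.
h = 0.46966² = 0.22058 m.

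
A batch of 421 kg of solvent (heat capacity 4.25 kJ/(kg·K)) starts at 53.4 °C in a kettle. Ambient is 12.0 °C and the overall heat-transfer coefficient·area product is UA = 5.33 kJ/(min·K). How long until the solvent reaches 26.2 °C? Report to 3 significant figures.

Lumped-capacitance energy balance: M c_p dT/dt = UA(T_amb − T).
τ = M c_p/UA = 335.69 min; T_ss = T_amb = 12.000 °C.
T(t) = T_ss + (T₀ − T_ss)e^(−t/τ); set T = 26.2:
t = −τ ln[(T − T_ss)/(T₀ − T_ss)] = −335.69 · ln(0.34300) = 359.21 min.

359 min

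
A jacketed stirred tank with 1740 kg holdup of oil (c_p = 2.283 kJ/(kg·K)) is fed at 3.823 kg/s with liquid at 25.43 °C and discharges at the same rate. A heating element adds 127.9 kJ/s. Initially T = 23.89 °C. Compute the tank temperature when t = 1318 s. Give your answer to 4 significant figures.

39.19 °C

Heat balance on the well-mixed liquid: M c_p dT/dt = ṁ c_p (T_in − T) + 127.9.
τ = M/ṁ = 455.140 s; T_ss = T_in + Q̇/(ṁ c_p) = 25.43 + 127.9/(3.823·2.283) = 40.0841 °C.
T approaches T_ss exponentially: T(t) = T_ss + (T₀ − T_ss) e^(−t/τ).
T(1318) = 40.0841 + (-16.1941)·e^(−1318/455.140) = 40.0841 + (-16.1941)·0.0552541 = 39.1893 °C.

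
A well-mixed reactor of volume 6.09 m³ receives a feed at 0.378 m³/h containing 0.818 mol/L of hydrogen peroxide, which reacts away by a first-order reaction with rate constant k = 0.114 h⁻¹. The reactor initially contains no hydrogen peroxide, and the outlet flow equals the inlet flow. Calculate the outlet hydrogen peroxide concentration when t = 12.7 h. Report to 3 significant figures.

V dC/dt = Q(C_in − C) − k V C.
This is linear with rate a = Q/V + k = 0.17607 h⁻¹.
C_ss = Q C_in/(Q + kV) = 0.28837 mol/L; C(t) = C_ss + (C₀ − C_ss) e^(−a t).
C(12.7) = 0.28837 + (-0.28837)·e^(−0.17607·12.7) = 0.28837 + (-0.28837)·0.10688 = 0.25755 mol/L.

0.258 mol/L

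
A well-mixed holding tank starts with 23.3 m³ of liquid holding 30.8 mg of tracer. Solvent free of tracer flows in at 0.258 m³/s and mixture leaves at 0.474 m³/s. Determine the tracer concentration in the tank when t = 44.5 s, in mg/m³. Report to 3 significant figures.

0.700 mg/m³

Total volume: dV/dt = Q_in − Q_out = -0.21600 m³/s, so V(t) = 23.3 − 0.21600 t and V(44.5) = 13.688 m³.
No tracer enters, so dm/dt = −Q_out · (m/V).
dm/m = −Q_out dt/(V₀ − 0.21600 t); integrating gives ln(m/m₀) = −(Q_out/(Q_in−Q_out)) ln(V/V₀).
m = m₀ (V₀/V)^(Q_out/(Q_in−Q_out)) = 30.8 × (23.3/13.688)^(-2.1944) = 9.5852 mg.
C = m/V = 9.5852/13.688 = 0.70026 mg/m³.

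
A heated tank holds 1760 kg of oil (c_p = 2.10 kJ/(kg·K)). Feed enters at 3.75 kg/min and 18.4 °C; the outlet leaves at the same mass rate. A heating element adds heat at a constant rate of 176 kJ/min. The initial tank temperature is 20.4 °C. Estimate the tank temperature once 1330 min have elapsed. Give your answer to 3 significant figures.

M c_p dT/dt = ṁ c_p (T_in − T) + Q̇.
Rearrange: dT/dt = (T_ss − T)/τ with τ = M/ṁ = 469.33 min and T_ss = T_in + Q̇/(ṁ c_p) = 40.749 °C.
T approaches T_ss exponentially: T(t) = T_ss + (T₀ − T_ss) e^(−t/τ).
T(1330) = 40.749 + (-20.349)·e^(−1330/469.33) = 40.749 + (-20.349)·0.058789 = 39.553 °C.

39.6 °C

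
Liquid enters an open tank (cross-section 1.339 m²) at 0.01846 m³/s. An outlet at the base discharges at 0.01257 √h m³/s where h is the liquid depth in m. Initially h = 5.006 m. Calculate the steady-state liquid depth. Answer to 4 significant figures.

Level balance: A dh/dt = 0.01846 − 0.01257 √h. Setting dh/dt = 0:
Q_in = 0.01257 √h_ss ⇒ √h_ss = 0.01846/0.01257 = 1.46858.
h_ss = 1.46858² = 2.15672 m. (Since h₀ = 5.006 m > h_ss, the level will fall toward this value.)

2.157 m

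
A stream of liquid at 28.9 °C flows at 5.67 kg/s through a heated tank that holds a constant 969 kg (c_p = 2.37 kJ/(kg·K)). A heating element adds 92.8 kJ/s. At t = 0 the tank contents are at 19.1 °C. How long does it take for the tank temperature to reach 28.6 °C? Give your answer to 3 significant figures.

144 s

Heat balance on the well-mixed liquid: M c_p dT/dt = ṁ c_p (T_in − T) + 92.8.
τ = M/ṁ = 170.90 s; T_ss = T_in + Q̇/(ṁ c_p) = 35.806 °C.
T(t) = T_ss + (T₀ − T_ss) e^(−t/τ). Set T = 28.6:
e^(−t/τ) = (28.6 − 35.806)/(19.1 − 35.806) = 0.43134
t = −170.90 · ln(0.43134) = 143.70 s.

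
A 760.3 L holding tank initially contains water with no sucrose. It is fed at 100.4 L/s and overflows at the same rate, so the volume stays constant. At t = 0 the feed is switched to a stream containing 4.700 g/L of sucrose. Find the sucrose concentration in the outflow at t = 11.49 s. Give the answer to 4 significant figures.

Mass balance on the solute (V constant): V dC/dt = Q(C_in − C).
Time constant τ = V/Q = 760.3/100.4 = 7.57271 s.
C approaches C_in exponentially: C(t) = C_in + (C₀ − C_in) e^(−t/τ).
C(11.49) = 4.700 + (0 − 4.700)·e^(−11.49/7.57271) = 4.700 + (-4.70000)·0.219305 = 3.66927 g/L.

3.669 g/L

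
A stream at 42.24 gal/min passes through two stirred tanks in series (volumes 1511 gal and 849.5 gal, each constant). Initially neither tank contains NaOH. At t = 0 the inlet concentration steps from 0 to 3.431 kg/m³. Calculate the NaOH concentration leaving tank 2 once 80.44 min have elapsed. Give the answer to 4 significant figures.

Time constants: τᵢ = Vᵢ/Q for each well-mixed tank.
τ₁ = 1511/42.24 = 35.7718 min; τ₂ = 849.5/42.24 = 20.1113 min.
Solving the cascade with C₁(0)=C₂(0)=0 gives C₂(t) = C_in[1 − (τ₁ e^(−t/τ₁) − τ₂ e^(−t/τ₂))/(τ₁ − τ₂)].
At t = 80.44: e^(−t/τ₁) = 0.105536, e^(−t/τ₂) = 0.0183203.
C₂ = 3.431·[1 − (35.7718·0.105536 − 20.1113·0.0183203)/(15.6605)] = 3.431·0.782461 = 2.68462 kg/m³.

2.685 kg/m³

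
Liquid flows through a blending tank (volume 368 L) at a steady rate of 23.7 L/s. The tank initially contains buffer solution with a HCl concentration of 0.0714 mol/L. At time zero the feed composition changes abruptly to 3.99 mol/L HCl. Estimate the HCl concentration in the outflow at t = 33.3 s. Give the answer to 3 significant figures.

3.53 mol/L

Unsteady species balance (constant V, well mixed): V dC/dt = Q(C_in − C).
So dC/dt = (C_in − C)/τ with τ = V/Q = 368/23.7 = 15.527 s.
Solution: C(t) = C_in + (C₀ − C_in) e^(−t/τ).
C(33.3) = 3.99 + (0.0714 − 3.99)·e^(−33.3/15.527) = 3.99 + (-3.9186)·0.11712 = 3.5311 mol/L.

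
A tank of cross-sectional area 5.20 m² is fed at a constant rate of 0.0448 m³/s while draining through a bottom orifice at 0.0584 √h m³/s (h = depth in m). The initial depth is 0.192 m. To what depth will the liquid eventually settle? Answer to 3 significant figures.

0.588 m

Level balance: A dh/dt = 0.0448 − 0.0584 √h. Setting dh/dt = 0:
Q_in = 0.0584 √h_ss ⇒ √h_ss = 0.0448/0.0584 = 0.76712.
h_ss = 0.76712² = 0.58848 m. (Since h₀ = 0.192 m < h_ss, the level will rise toward this value.)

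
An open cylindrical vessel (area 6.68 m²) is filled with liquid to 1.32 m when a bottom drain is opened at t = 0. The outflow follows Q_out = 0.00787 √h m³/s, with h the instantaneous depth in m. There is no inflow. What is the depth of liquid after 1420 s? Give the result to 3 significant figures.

With no inflow, A dh/dt = −0.00787 √h.
∫ h^(−1/2) dh = −(0.00787/A) ∫ dt, giving 2√h = 2√h₀ − (0.00787/A) t.
√h = √1.32 − 0.00787·1420/(2·6.68) = 1.1489 − 0.83648 = 0.31243.
h = 0.31243² = 0.097613 m.

0.0976 m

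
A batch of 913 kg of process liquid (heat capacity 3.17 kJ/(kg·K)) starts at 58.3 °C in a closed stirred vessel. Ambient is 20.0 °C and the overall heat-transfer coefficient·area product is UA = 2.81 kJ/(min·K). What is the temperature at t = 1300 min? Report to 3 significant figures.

M c_p dT/dt = −UA(T − T_amb).
dT/dt = (T_ss − T)/τ with T_ss = T_amb = 20.000 °C, τ = M c_p/UA = 913·3.17/2.81 = 1030.0 min.
Solution: T(t) = T_ss + (T₀ − T_ss) e^(−t/τ).
T(1300) = 20.000 + (38.300)·0.28304 = 30.840 °C.

30.8 °C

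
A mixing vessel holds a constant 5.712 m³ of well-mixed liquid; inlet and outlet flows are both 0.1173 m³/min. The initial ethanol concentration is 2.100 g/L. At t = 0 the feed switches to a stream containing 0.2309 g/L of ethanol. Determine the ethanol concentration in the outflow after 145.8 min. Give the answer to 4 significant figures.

Transient balance on the dissolved component: V dC/dt = Q(C_in − C).
So dC/dt = (C_in − C)/τ with τ = V/Q = 5.712/0.1173 = 48.6957 min.
C approaches C_in exponentially: C(t) = C_in + (C₀ − C_in) e^(−t/τ).
C(145.8) = 0.2309 + (2.100 − 0.2309)·e^(−145.8/48.6957) = 0.2309 + (1.86910)·0.0500813 = 0.324507 g/L.

0.3245 g/L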